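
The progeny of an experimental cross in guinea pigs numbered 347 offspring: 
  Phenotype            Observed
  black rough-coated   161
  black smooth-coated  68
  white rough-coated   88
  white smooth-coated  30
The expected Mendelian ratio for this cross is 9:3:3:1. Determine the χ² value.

17.393

The 9:3:3:1 ratio has 16 parts, so with N = 347 the expected counts are:
  black rough-coated: 347 × 9/16 = 195.1875
  black smooth-coated: 347 × 3/16 = 65.0625
  white rough-coated: 347 × 3/16 = 65.0625
  white smooth-coated: 347 × 1/16 = 21.6875
χ² = Σ (O − E)² / E
  black rough-coated: (161 − 195.1875)² / 195.1875 = 5.9880
  black smooth-coated: (68 − 65.0625)² / 65.0625 = 0.1326
  white rough-coated: (88 − 65.0625)² / 65.0625 = 8.0865
  white smooth-coated: (30 − 21.6875)² / 21.6875 = 3.1861
χ² = 5.9880 + 0.1326 + 8.0865 + 3.1861 = 17.3932 ≈ 17.393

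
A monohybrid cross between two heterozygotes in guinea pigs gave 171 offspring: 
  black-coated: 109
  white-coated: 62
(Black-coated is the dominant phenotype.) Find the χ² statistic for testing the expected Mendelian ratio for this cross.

11.558

For a monohybrid cross between heterozygotes with complete dominance, the expected phenotypic ratio is 3:1.
Total ratio parts = 4. Expected numbers out of 171:
  black-coated: 171 × 3/4 = 128.25
  white-coated: 171 × 1/4 = 42.75
χ² = Σ (O − E)² / E
  black-coated: (109 − 128.25)² / 128.25 = 2.8894
  white-coated: (62 − 42.75)² / 42.75 = 8.6681
χ² = 2.8894 + 8.6681 = 11.5575 ≈ 11.558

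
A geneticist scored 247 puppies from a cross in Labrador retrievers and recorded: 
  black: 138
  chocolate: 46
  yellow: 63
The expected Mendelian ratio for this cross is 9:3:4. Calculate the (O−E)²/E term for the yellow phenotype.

Total ratio parts = 16. Expected numbers out of 247:
  black: 247 × 9/16 = 138.9375
  chocolate: 247 × 3/16 = 46.3125
  yellow: 247 × 4/16 = 61.75
Contribution of yellow: (63 − 61.75)² / 61.75 = 0.0253

0.025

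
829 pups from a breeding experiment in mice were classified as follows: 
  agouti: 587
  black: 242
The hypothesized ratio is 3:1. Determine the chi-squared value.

The 3:1 ratio has 4 parts, so with N = 829 the expected counts are:
  agouti: 829 × 3/4 = 621.75
  black: 829 × 1/4 = 207.25
χ² = Σ (O − E)² / E
  agouti: (587 − 621.75)² / 621.75 = 1.9422
  black: (242 − 207.25)² / 207.25 = 5.8266
χ² = 1.9422 + 5.8266 = 7.7688 ≈ 7.769

7.769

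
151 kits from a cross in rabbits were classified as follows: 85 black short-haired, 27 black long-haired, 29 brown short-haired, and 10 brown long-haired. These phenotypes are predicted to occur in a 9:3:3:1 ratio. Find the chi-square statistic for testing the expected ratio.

The 9:3:3:1 ratio has 16 parts, so with N = 151 the expected counts are:
  black short-haired: 151 × 9/16 = 84.9375
  black long-haired: 151 × 3/16 = 28.3125
  brown short-haired: 151 × 3/16 = 28.3125
  brown long-haired: 151 × 1/16 = 9.4375
χ² = Σ (O − E)² / E
  black short-haired: (85 − 84.9375)² / 84.9375 = 0.0000
  black long-haired: (27 − 28.3125)² / 28.3125 = 0.0608
  brown short-haired: (29 − 28.3125)² / 28.3125 = 0.0167
  brown long-haired: (10 − 9.4375)² / 9.4375 = 0.0335
χ² = 0.0000 + 0.0608 + 0.0167 + 0.0335 = 0.111

0.111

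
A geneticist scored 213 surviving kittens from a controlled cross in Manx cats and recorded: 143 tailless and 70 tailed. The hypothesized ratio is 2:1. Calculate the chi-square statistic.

Expected counts for N = 213 under a 2:1 ratio (total parts = 3):
  tailless: 213 × 2/3 = 142
  tailed: 213 × 1/3 = 71
χ² = Σ (O − E)² / E
  tailless: (143 − 142)² / 142 = 0.0070
  tailed: (70 − 71)² / 71 = 0.0141
χ² = 0.0070 + 0.0141 = 0.0211 ≈ 0.021

0.021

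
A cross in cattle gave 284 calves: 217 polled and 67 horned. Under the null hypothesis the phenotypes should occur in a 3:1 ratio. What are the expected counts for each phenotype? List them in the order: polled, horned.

213, 71

Total ratio parts = 4. Expected numbers out of 284:
  polled: 284 × 3/4 = 213
  horned: 284 × 1/4 = 71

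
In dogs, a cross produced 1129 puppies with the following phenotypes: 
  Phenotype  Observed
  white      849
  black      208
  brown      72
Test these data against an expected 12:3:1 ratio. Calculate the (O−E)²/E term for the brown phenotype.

0.029

Under the 12:3:1 hypothesis (Σ ratio = 16, N = 1129):
  white: 1129 × 12/16 = 846.75
  black: 1129 × 3/16 = 211.6875
  brown: 1129 × 1/16 = 70.5625
Contribution of brown: (72 − 70.5625)² / 70.5625 = 0.0293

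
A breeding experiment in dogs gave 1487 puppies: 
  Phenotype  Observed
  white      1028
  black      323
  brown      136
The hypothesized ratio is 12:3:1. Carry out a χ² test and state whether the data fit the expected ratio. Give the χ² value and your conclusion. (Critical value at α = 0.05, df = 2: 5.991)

Total ratio parts = 16. Expected numbers out of 1487:
  white: 1487 × 12/16 = 1115.25
  black: 1487 × 3/16 = 278.8125
  brown: 1487 × 1/16 = 92.9375
χ² = Σ (O − E)² / E
  white: (1028 − 1115.25)² / 1115.25 = 6.8259
  black: (323 − 278.8125)² / 278.8125 = 7.0030
  brown: (136 − 92.9375)² / 92.9375 = 19.9530
χ² = 6.8259 + 7.0030 + 19.9530 = 33.7819 ≈ 33.782
Degrees of freedom = 3 − 1 = 2; critical value at α = 0.05 is 5.991.
Since 33.782 > 5.991, we reject the null hypothesis — the data do not fit the 12:3:1 ratio.

33.782; not consistent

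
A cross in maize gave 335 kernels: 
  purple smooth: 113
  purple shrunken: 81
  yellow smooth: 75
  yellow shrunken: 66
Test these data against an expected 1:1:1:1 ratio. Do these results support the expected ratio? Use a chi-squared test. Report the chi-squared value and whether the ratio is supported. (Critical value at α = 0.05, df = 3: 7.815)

14.982; not consistent

Total ratio parts = 4. Expected numbers out of 335:
  purple smooth: 335 × 1/4 = 83.75
  purple shrunken: 335 × 1/4 = 83.75
  yellow smooth: 335 × 1/4 = 83.75
  yellow shrunken: 335 × 1/4 = 83.75
χ² = Σ (O − E)² / E
  purple smooth: (113 − 83.75)² / 83.75 = 10.2157
  purple shrunken: (81 − 83.75)² / 83.75 = 0.0903
  yellow smooth: (75 − 83.75)² / 83.75 = 0.9142
  yellow shrunken: (66 − 83.75)² / 83.75 = 3.7619
χ² = 10.2157 + 0.0903 + 0.9142 + 3.7619 = 14.9821 ≈ 14.982
Degrees of freedom = 4 − 1 = 3; critical value at α = 0.05 is 7.815.
Since 14.982 > 7.815, we reject the null hypothesis — the data do not fit the 1:1:1:1 ratio.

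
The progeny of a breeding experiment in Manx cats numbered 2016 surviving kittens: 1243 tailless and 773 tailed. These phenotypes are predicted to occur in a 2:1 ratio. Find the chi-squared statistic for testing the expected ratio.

22.770

Under the 2:1 hypothesis (Σ ratio = 3, N = 2016):
  tailless: 2016 × 2/3 = 1344
  tailed: 2016 × 1/3 = 672
χ² = Σ (O − E)² / E
  tailless: (1243 − 1344)² / 1344 = 7.5900
  tailed: (773 − 672)² / 672 = 15.1801
χ² = 7.5900 + 15.1801 = 22.7701 ≈ 22.770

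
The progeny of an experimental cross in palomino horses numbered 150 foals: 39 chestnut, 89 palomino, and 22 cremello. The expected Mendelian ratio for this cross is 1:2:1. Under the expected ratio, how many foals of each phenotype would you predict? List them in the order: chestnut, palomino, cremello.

37.5, 75, 37.5

Total ratio parts = 4. Expected numbers out of 150:
  chestnut: 150 × 1/4 = 37.5
  palomino: 150 × 2/4 = 75
  cremello: 150 × 1/4 = 37.5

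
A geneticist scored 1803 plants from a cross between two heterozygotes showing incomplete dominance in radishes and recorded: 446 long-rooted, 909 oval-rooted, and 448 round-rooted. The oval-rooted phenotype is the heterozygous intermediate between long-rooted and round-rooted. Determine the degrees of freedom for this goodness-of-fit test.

2

With incomplete dominance, a heterozygote × heterozygote cross gives a 1:2:1 phenotypic ratio.
A goodness-of-fit test with 3 phenotype classes has df = 3 − 1 = 2.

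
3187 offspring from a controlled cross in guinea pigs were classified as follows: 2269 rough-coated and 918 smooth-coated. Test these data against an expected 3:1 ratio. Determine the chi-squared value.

24.603

Under the 3:1 hypothesis (Σ ratio = 4, N = 3187):
  rough-coated: 3187 × 3/4 = 2390.25
  smooth-coated: 3187 × 1/4 = 796.75
χ² = Σ (O − E)² / E
  rough-coated: (2269 − 2390.25)² / 2390.25 = 6.1506
  smooth-coated: (918 − 796.75)² / 796.75 = 18.4519
χ² = 6.1506 + 18.4519 = 24.6025 ≈ 24.603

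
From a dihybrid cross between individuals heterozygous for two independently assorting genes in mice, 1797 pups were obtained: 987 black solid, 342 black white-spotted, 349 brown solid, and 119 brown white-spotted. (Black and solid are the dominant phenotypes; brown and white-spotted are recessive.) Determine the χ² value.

1.467

A dihybrid F₂ with independent assortment and complete dominance at both loci gives a 9:3:3:1 phenotypic ratio.
Under the 9:3:3:1 hypothesis (Σ ratio = 16, N = 1797):
  black solid: 1797 × 9/16 = 1010.8125
  black white-spotted: 1797 × 3/16 = 336.9375
  brown solid: 1797 × 3/16 = 336.9375
  brown white-spotted: 1797 × 1/16 = 112.3125
χ² = Σ (O − E)² / E
  black solid: (987 − 1010.8125)² / 1010.8125 = 0.5610
  black white-spotted: (342 − 336.9375)² / 336.9375 = 0.0761
  brown solid: (349 − 336.9375)² / 336.9375 = 0.4318
  brown white-spotted: (119 − 112.3125)² / 112.3125 = 0.3982
χ² = 0.5610 + 0.0761 + 0.4318 + 0.3982 = 1.4671 ≈ 1.467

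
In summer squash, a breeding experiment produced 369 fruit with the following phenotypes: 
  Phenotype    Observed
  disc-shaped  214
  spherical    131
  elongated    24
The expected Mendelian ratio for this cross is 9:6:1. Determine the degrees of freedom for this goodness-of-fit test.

A goodness-of-fit test with 3 phenotype classes has df = 3 − 1 = 2.

2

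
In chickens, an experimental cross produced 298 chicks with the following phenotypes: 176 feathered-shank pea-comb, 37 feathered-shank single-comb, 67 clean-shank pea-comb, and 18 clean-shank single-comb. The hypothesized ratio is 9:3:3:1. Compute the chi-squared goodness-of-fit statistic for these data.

Expected counts for N = 298 under a 9:3:3:1 ratio (total parts = 16):
  feathered-shank pea-comb: 298 × 9/16 = 167.625
  feathered-shank single-comb: 298 × 3/16 = 55.875
  clean-shank pea-comb: 298 × 3/16 = 55.875
  clean-shank single-comb: 298 × 1/16 = 18.625
χ² = Σ (O − E)² / E
  feathered-shank pea-comb: (176 − 167.625)² / 167.625 = 0.4184
  feathered-shank single-comb: (37 − 55.875)² / 55.875 = 6.3761
  clean-shank pea-comb: (67 − 55.875)² / 55.875 = 2.2150
  clean-shank single-comb: (18 − 18.625)² / 18.625 = 0.0210
χ² = 0.4184 + 6.3761 + 2.2150 + 0.0210 = 9.0305 ≈ 9.031

9.031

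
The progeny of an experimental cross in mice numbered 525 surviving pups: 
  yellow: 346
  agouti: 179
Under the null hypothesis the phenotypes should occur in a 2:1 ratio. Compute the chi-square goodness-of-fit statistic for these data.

Total ratio parts = 3. Expected numbers out of 525:
  yellow: 525 × 2/3 = 350
  agouti: 525 × 1/3 = 175
χ² = Σ (O − E)² / E
  yellow: (346 − 350)² / 350 = 0.0457
  agouti: (179 − 175)² / 175 = 0.0914
χ² = 0.0457 + 0.0914 = 0.1371 ≈ 0.137

0.137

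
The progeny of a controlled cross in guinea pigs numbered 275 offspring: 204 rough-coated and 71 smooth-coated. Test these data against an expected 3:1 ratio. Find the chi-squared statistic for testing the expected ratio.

0.098

Under the 3:1 hypothesis (Σ ratio = 4, N = 275):
  rough-coated: 275 × 3/4 = 206.25
  smooth-coated: 275 × 1/4 = 68.75
χ² = Σ (O − E)² / E
  rough-coated: (204 − 206.25)² / 206.25 = 0.0245
  smooth-coated: (71 − 68.75)² / 68.75 = 0.0736
χ² = 0.0245 + 0.0736 = 0.0981 ≈ 0.098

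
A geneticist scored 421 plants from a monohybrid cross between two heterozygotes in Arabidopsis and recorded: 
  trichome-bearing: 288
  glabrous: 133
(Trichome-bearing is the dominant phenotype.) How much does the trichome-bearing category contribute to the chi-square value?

2.439

For a monohybrid cross between heterozygotes with complete dominance, the expected phenotypic ratio is 3:1.
Total ratio parts = 4. Expected numbers out of 421:
  trichome-bearing: 421 × 3/4 = 315.75
  glabrous: 421 × 1/4 = 105.25
Contribution of trichome-bearing: (288 − 315.75)² / 315.75 = 2.4388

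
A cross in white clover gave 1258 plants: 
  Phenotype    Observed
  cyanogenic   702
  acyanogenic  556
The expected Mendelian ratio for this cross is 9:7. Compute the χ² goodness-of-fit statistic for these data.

0.102

Expected counts for N = 1258 under a 9:7 ratio (total parts = 16):
  cyanogenic: 1258 × 9/16 = 707.625
  acyanogenic: 1258 × 7/16 = 550.375
χ² = Σ (O − E)² / E
  cyanogenic: (702 − 707.625)² / 707.625 = 0.0447
  acyanogenic: (556 − 550.375)² / 550.375 = 0.0575
χ² = 0.0447 + 0.0575 = 0.1022 ≈ 0.102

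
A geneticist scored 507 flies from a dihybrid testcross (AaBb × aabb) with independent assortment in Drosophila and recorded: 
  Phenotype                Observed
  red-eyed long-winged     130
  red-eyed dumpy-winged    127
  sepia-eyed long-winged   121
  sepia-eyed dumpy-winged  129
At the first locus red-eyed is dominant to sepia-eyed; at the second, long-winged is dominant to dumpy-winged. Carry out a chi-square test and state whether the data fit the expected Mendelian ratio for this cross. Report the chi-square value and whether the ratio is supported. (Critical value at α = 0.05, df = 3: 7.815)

0.385; consistent

A dihybrid testcross with independent assortment gives a 1:1:1:1 ratio.
Under the 1:1:1:1 hypothesis (Σ ratio = 4, N = 507):
  red-eyed long-winged: 507 × 1/4 = 126.75
  red-eyed dumpy-winged: 507 × 1/4 = 126.75
  sepia-eyed long-winged: 507 × 1/4 = 126.75
  sepia-eyed dumpy-winged: 507 × 1/4 = 126.75
χ² = Σ (O − E)² / E
  red-eyed long-winged: (130 − 126.75)² / 126.75 = 0.0833
  red-eyed dumpy-winged: (127 − 126.75)² / 126.75 = 0.0005
  sepia-eyed long-winged: (121 − 126.75)² / 126.75 = 0.2608
  sepia-eyed dumpy-winged: (129 − 126.75)² / 126.75 = 0.0399
χ² = 0.0833 + 0.0005 + 0.2608 + 0.0399 = 0.3845 ≈ 0.385
Degrees of freedom = 4 − 1 = 3; critical value at α = 0.05 is 7.815.
Since 0.385 < 7.815, we fail to reject the null hypothesis — the data are consistent with the 1:1:1:1 ratio.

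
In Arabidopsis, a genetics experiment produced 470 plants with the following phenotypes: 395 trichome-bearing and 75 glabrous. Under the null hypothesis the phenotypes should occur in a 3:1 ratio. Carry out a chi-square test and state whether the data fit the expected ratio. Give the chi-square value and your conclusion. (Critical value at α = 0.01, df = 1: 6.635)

20.496; not consistent

Expected counts for N = 470 under a 3:1 ratio (total parts = 4):
  trichome-bearing: 470 × 3/4 = 352.5
  glabrous: 470 × 1/4 = 117.5
χ² = Σ (O − E)² / E
  trichome-bearing: (395 − 352.5)² / 352.5 = 5.1241
  glabrous: (75 − 117.5)² / 117.5 = 15.3723
χ² = 5.1241 + 15.3723 = 20.4964 ≈ 20.496
Degrees of freedom = 2 − 1 = 1; critical value at α = 0.01 is 6.635.
Since 20.496 > 6.635, we reject the null hypothesis — the data do not fit the 3:1 ratio.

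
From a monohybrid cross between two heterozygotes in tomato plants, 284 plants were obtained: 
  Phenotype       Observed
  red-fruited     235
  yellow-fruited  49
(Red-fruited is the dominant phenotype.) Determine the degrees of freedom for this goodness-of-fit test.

For a monohybrid cross between heterozygotes with complete dominance, the expected phenotypic ratio is 3:1.
A goodness-of-fit test with 2 phenotype classes has df = 2 − 1 = 1.

1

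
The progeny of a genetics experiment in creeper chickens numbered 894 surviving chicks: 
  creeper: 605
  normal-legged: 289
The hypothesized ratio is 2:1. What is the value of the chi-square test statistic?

Under the 2:1 hypothesis (Σ ratio = 3, N = 894):
  creeper: 894 × 2/3 = 596
  normal-legged: 894 × 1/3 = 298
χ² = Σ (O − E)² / E
  creeper: (605 − 596)² / 596 = 0.1359
  normal-legged: (289 − 298)² / 298 = 0.2718
χ² = 0.1359 + 0.2718 = 0.4077 ≈ 0.408

0.408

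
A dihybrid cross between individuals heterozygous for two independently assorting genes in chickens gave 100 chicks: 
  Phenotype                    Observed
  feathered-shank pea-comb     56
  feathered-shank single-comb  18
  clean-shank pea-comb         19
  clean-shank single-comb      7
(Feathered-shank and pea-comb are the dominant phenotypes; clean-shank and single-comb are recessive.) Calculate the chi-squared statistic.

A dihybrid F₂ with independent assortment and complete dominance at both loci gives a 9:3:3:1 phenotypic ratio.
The 9:3:3:1 ratio has 16 parts, so with N = 100 the expected counts are:
  feathered-shank pea-comb: 100 × 9/16 = 56.25
  feathered-shank single-comb: 100 × 3/16 = 18.75
  clean-shank pea-comb: 100 × 3/16 = 18.75
  clean-shank single-comb: 100 × 1/16 = 6.25
χ² = Σ (O − E)² / E
  feathered-shank pea-comb: (56 − 56.25)² / 56.25 = 0.0011
  feathered-shank single-comb: (18 − 18.75)² / 18.75 = 0.0300
  clean-shank pea-comb: (19 − 18.75)² / 18.75 = 0.0033
  clean-shank single-comb: (7 − 6.25)² / 6.25 = 0.0900
χ² = 0.0011 + 0.0300 + 0.0033 + 0.0900 = 0.1244 ≈ 0.124

0.124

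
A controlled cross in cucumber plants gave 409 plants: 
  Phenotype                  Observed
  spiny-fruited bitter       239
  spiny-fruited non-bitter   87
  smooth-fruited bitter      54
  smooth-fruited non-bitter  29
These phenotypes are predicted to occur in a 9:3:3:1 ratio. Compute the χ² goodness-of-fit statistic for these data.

Expected counts for N = 409 under a 9:3:3:1 ratio (total parts = 16):
  spiny-fruited bitter: 409 × 9/16 = 230.0625
  spiny-fruited non-bitter: 409 × 3/16 = 76.6875
  smooth-fruited bitter: 409 × 3/16 = 76.6875
  smooth-fruited non-bitter: 409 × 1/16 = 25.5625
χ² = Σ (O − E)² / E
  spiny-fruited bitter: (239 − 230.0625)² / 230.0625 = 0.3472
  spiny-fruited non-bitter: (87 − 76.6875)² / 76.6875 = 1.3868
  smooth-fruited bitter: (54 − 76.6875)² / 76.6875 = 6.7119
  smooth-fruited non-bitter: (29 − 25.5625)² / 25.5625 = 0.4623
χ² = 0.3472 + 1.3868 + 6.7119 + 0.4623 = 8.9082 ≈ 8.908

8.908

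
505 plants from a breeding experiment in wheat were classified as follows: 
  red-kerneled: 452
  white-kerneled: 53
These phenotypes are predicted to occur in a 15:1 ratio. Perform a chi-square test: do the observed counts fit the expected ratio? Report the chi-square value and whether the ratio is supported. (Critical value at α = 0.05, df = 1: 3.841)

The 15:1 ratio has 16 parts, so with N = 505 the expected counts are:
  red-kerneled: 505 × 15/16 = 473.4375
  white-kerneled: 505 × 1/16 = 31.5625
χ² = Σ (O − E)² / E
  red-kerneled: (452 − 473.4375)² / 473.4375 = 0.9707
  white-kerneled: (53 − 31.5625)² / 31.5625 = 14.5605
χ² = 0.9707 + 14.5605 = 15.5312 ≈ 15.531
Degrees of freedom = 2 − 1 = 1; critical value at α = 0.05 is 3.841.
Since 15.531 > 3.841, we reject the null hypothesis — the data do not fit the 15:1 ratio.

15.531; not consistent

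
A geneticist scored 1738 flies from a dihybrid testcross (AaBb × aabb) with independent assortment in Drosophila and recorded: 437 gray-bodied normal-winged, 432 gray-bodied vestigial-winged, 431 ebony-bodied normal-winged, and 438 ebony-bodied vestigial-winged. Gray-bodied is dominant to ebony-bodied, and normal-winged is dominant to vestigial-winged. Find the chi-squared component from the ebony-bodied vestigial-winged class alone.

A dihybrid testcross with independent assortment gives a 1:1:1:1 ratio.
Total ratio parts = 4. Expected numbers out of 1738:
  gray-bodied normal-winged: 1738 × 1/4 = 434.5
  gray-bodied vestigial-winged: 1738 × 1/4 = 434.5
  ebony-bodied normal-winged: 1738 × 1/4 = 434.5
  ebony-bodied vestigial-winged: 1738 × 1/4 = 434.5
Contribution of ebony-bodied vestigial-winged: (438 − 434.5)² / 434.5 = 0.0282

0.028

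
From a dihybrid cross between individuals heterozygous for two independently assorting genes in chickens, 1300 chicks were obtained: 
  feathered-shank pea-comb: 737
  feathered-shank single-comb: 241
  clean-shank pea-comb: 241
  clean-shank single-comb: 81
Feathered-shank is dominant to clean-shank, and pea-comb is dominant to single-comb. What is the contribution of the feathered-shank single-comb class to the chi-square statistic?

A dihybrid F₂ with independent assortment and complete dominance at both loci gives a 9:3:3:1 phenotypic ratio.
Under the 9:3:3:1 hypothesis (Σ ratio = 16, N = 1300):
  feathered-shank pea-comb: 1300 × 9/16 = 731.25
  feathered-shank single-comb: 1300 × 3/16 = 243.75
  clean-shank pea-comb: 1300 × 3/16 = 243.75
  clean-shank single-comb: 1300 × 1/16 = 81.25
Contribution of feathered-shank single-comb: (241 − 243.75)² / 243.75 = 0.0310

0.031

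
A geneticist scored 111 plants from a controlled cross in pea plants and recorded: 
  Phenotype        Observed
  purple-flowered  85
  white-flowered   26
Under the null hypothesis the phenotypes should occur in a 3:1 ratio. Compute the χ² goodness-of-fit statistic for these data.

0.147

Expected counts for N = 111 under a 3:1 ratio (total parts = 4):
  purple-flowered: 111 × 3/4 = 83.25
  white-flowered: 111 × 1/4 = 27.75
χ² = Σ (O − E)² / E
  purple-flowered: (85 − 83.25)² / 83.25 = 0.0368
  white-flowered: (26 − 27.75)² / 27.75 = 0.1104
χ² = 0.0368 + 0.1104 = 0.1472 ≈ 0.147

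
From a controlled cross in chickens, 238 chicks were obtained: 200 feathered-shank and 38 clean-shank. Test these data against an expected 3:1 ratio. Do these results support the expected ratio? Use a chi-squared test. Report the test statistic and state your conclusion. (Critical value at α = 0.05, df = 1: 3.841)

The 3:1 ratio has 4 parts, so with N = 238 the expected counts are:
  feathered-shank: 238 × 3/4 = 178.5
  clean-shank: 238 × 1/4 = 59.5
χ² = Σ (O − E)² / E
  feathered-shank: (200 − 178.5)² / 178.5 = 2.5896
  clean-shank: (38 − 59.5)² / 59.5 = 7.7689
χ² = 2.5896 + 7.7689 = 10.3585 ≈ 10.359
Degrees of freedom = 2 − 1 = 1; critical value at α = 0.05 is 3.841.
Since 10.359 > 3.841, we reject the null hypothesis — the data do not fit the 3:1 ratio.

10.359; not consistent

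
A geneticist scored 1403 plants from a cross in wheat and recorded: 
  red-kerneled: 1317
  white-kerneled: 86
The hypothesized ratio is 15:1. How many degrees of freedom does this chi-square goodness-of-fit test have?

A goodness-of-fit test with 2 phenotype classes has df = 2 − 1 = 1.

1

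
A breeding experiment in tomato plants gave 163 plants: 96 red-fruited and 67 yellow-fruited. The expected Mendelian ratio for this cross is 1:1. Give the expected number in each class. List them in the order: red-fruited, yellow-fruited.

The 1:1 ratio has 2 parts, so with N = 163 the expected counts are:
  red-fruited: 163 × 1/2 = 81.5
  yellow-fruited: 163 × 1/2 = 81.5

81.5, 81.5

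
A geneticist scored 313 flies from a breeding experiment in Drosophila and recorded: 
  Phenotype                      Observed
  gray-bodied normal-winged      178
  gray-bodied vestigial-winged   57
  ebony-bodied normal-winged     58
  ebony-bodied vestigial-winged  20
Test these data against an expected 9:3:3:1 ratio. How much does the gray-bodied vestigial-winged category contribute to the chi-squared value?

The 9:3:3:1 ratio has 16 parts, so with N = 313 the expected counts are:
  gray-bodied normal-winged: 313 × 9/16 = 176.0625
  gray-bodied vestigial-winged: 313 × 3/16 = 58.6875
  ebony-bodied normal-winged: 313 × 3/16 = 58.6875
  ebony-bodied vestigial-winged: 313 × 1/16 = 19.5625
Contribution of gray-bodied vestigial-winged: (57 − 58.6875)² / 58.6875 = 0.0485

0.049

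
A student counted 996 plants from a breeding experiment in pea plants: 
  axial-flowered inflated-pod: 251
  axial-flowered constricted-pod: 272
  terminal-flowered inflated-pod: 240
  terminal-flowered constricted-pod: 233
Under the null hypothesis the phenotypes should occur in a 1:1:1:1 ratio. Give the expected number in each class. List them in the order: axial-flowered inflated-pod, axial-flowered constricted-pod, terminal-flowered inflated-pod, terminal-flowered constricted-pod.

Under the 1:1:1:1 hypothesis (Σ ratio = 4, N = 996):
  axial-flowered inflated-pod: 996 × 1/4 = 249
  axial-flowered constricted-pod: 996 × 1/4 = 249
  terminal-flowered inflated-pod: 996 × 1/4 = 249
  terminal-flowered constricted-pod: 996 × 1/4 = 249

249, 249, 249, 249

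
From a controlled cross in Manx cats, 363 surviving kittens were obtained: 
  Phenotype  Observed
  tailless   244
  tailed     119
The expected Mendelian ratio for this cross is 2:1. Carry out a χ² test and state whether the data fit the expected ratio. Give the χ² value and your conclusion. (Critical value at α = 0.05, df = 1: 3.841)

0.050; consistent

Under the 2:1 hypothesis (Σ ratio = 3, N = 363):
  tailless: 363 × 2/3 = 242
  tailed: 363 × 1/3 = 121
χ² = Σ (O − E)² / E
  tailless: (244 − 242)² / 242 = 0.0165
  tailed: (119 − 121)² / 121 = 0.0331
χ² = 0.0165 + 0.0331 = 0.0496 ≈ 0.050
Degrees of freedom = 2 − 1 = 1; critical value at α = 0.05 is 3.841.
Since 0.050 < 3.841, we fail to reject the null hypothesis — the data are consistent with the 2:1 ratio.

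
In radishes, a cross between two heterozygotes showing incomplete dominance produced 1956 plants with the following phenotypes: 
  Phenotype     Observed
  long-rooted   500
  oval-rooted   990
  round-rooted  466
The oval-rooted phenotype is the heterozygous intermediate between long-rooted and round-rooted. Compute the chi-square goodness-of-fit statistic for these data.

1.476

With incomplete dominance, a heterozygote × heterozygote cross gives a 1:2:1 phenotypic ratio.
Total ratio parts = 4. Expected numbers out of 1956:
  long-rooted: 1956 × 1/4 = 489
  oval-rooted: 1956 × 2/4 = 978
  round-rooted: 1956 × 1/4 = 489
χ² = Σ (O − E)² / E
  long-rooted: (500 − 489)² / 489 = 0.2474
  oval-rooted: (990 − 978)² / 978 = 0.1472
  round-rooted: (466 − 489)² / 489 = 1.0818
χ² = 0.2474 + 0.1472 + 1.0818 = 1.4764 ≈ 1.476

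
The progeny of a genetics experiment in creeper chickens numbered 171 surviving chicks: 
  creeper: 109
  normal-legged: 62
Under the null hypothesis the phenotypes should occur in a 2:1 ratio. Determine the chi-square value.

Total ratio parts = 3. Expected numbers out of 171:
  creeper: 171 × 2/3 = 114
  normal-legged: 171 × 1/3 = 57
χ² = Σ (O − E)² / E
  creeper: (109 − 114)² / 114 = 0.2193
  normal-legged: (62 − 57)² / 57 = 0.4386
χ² = 0.2193 + 0.4386 = 0.6579 ≈ 0.658

0.658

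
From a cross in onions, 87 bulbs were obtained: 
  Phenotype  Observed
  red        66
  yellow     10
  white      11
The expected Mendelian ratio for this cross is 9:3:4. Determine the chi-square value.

The 9:3:4 ratio has 16 parts, so with N = 87 the expected counts are:
  red: 87 × 9/16 = 48.9375
  yellow: 87 × 3/16 = 16.3125
  white: 87 × 4/16 = 21.75
χ² = Σ (O − E)² / E
  red: (66 − 48.9375)² / 48.9375 = 5.9490
  yellow: (10 − 16.3125)² / 16.3125 = 2.4428
  white: (11 − 21.75)² / 21.75 = 5.3132
χ² = 5.9490 + 2.4428 + 5.3132 = 13.705

13.705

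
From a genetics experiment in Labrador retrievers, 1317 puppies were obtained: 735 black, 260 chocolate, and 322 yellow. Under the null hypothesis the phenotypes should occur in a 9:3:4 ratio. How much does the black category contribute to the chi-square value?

0.046

Under the 9:3:4 hypothesis (Σ ratio = 16, N = 1317):
  black: 1317 × 9/16 = 740.8125
  chocolate: 1317 × 3/16 = 246.9375
  yellow: 1317 × 4/16 = 329.25
Contribution of black: (735 − 740.8125)² / 740.8125 = 0.0456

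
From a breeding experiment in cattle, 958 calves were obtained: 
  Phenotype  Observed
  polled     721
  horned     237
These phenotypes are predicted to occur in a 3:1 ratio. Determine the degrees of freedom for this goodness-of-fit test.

1

A goodness-of-fit test with 2 phenotype classes has df = 2 − 1 = 1.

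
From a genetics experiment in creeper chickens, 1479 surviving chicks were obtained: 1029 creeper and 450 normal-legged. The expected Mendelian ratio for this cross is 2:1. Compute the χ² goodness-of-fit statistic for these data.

The 2:1 ratio has 3 parts, so with N = 1479 the expected counts are:
  creeper: 1479 × 2/3 = 986
  normal-legged: 1479 × 1/3 = 493
χ² = Σ (O − E)² / E
  creeper: (1029 − 986)² / 986 = 1.8753
  normal-legged: (450 − 493)² / 493 = 3.7505
χ² = 1.8753 + 3.7505 = 5.6258 ≈ 5.626

5.626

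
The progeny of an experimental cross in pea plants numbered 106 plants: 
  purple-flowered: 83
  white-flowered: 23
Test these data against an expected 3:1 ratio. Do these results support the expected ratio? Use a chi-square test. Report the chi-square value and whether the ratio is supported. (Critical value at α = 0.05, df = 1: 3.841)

Under the 3:1 hypothesis (Σ ratio = 4, N = 106):
  purple-flowered: 106 × 3/4 = 79.5
  white-flowered: 106 × 1/4 = 26.5
χ² = Σ (O − E)² / E
  purple-flowered: (83 − 79.5)² / 79.5 = 0.1541
  white-flowered: (23 − 26.5)² / 26.5 = 0.4623
χ² = 0.1541 + 0.4623 = 0.6164 ≈ 0.616
Degrees of freedom = 2 − 1 = 1; critical value at α = 0.05 is 3.841.
Since 0.616 < 3.841, we fail to reject the null hypothesis — the data are consistent with the 3:1 ratio.

0.616; consistent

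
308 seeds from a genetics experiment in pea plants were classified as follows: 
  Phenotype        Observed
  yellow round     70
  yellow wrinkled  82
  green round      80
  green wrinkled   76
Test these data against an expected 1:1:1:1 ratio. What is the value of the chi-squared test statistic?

Expected counts for N = 308 under a 1:1:1:1 ratio (total parts = 4):
  yellow round: 308 × 1/4 = 77
  yellow wrinkled: 308 × 1/4 = 77
  green round: 308 × 1/4 = 77
  green wrinkled: 308 × 1/4 = 77
χ² = Σ (O − E)² / E
  yellow round: (70 − 77)² / 77 = 0.6364
  yellow wrinkled: (82 − 77)² / 77 = 0.3247
  green round: (80 − 77)² / 77 = 0.1169
  green wrinkled: (76 − 77)² / 77 = 0.0130
χ² = 0.6364 + 0.3247 + 0.1169 + 0.0130 = 1.091

1.091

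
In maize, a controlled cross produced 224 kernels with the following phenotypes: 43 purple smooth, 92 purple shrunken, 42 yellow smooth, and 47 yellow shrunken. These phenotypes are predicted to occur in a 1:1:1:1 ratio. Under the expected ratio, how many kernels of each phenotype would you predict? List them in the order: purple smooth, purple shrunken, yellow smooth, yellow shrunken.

56, 56, 56, 56

Under the 1:1:1:1 hypothesis (Σ ratio = 4, N = 224):
  purple smooth: 224 × 1/4 = 56
  purple shrunken: 224 × 1/4 = 56
  yellow smooth: 224 × 1/4 = 56
  yellow shrunken: 224 × 1/4 = 56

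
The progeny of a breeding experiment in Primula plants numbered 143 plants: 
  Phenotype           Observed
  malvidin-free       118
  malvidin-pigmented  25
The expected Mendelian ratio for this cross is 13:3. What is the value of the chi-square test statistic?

The 13:3 ratio has 16 parts, so with N = 143 the expected counts are:
  malvidin-free: 143 × 13/16 = 116.1875
  malvidin-pigmented: 143 × 3/16 = 26.8125
χ² = Σ (O − E)² / E
  malvidin-free: (118 − 116.1875)² / 116.1875 = 0.0283
  malvidin-pigmented: (25 − 26.8125)² / 26.8125 = 0.1225
χ² = 0.0283 + 0.1225 = 0.1508 ≈ 0.151

0.151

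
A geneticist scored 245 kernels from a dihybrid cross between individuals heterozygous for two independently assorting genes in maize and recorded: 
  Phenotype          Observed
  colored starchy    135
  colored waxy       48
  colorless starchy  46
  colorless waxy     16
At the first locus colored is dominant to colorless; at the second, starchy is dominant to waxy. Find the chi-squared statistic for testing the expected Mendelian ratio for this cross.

A dihybrid F₂ with independent assortment and complete dominance at both loci gives a 9:3:3:1 phenotypic ratio.
Expected counts for N = 245 under a 9:3:3:1 ratio (total parts = 16):
  colored starchy: 245 × 9/16 = 137.8125
  colored waxy: 245 × 3/16 = 45.9375
  colorless starchy: 245 × 3/16 = 45.9375
  colorless waxy: 245 × 1/16 = 15.3125
χ² = Σ (O − E)² / E
  colored starchy: (135 − 137.8125)² / 137.8125 = 0.0574
  colored waxy: (48 − 45.9375)² / 45.9375 = 0.0926
  colorless starchy: (46 − 45.9375)² / 45.9375 = 0.0001
  colorless waxy: (16 − 15.3125)² / 15.3125 = 0.0309
χ² = 0.0574 + 0.0926 + 0.0001 + 0.0309 = 0.181

0.181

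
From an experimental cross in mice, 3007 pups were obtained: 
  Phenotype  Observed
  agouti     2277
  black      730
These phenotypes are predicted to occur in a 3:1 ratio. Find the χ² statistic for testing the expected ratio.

Expected counts for N = 3007 under a 3:1 ratio (total parts = 4):
  agouti: 3007 × 3/4 = 2255.25
  black: 3007 × 1/4 = 751.75
χ² = Σ (O − E)² / E
  agouti: (2277 − 2255.25)² / 2255.25 = 0.2098
  black: (730 − 751.75)² / 751.75 = 0.6293
χ² = 0.2098 + 0.6293 = 0.8391 ≈ 0.839

0.839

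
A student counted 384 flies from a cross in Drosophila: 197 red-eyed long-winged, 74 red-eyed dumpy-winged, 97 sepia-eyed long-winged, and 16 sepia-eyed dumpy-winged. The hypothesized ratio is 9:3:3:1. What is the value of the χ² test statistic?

13.074

The 9:3:3:1 ratio has 16 parts, so with N = 384 the expected counts are:
  red-eyed long-winged: 384 × 9/16 = 216
  red-eyed dumpy-winged: 384 × 3/16 = 72
  sepia-eyed long-winged: 384 × 3/16 = 72
  sepia-eyed dumpy-winged: 384 × 1/16 = 24
χ² = Σ (O − E)² / E
  red-eyed long-winged: (197 − 216)² / 216 = 1.6713
  red-eyed dumpy-winged: (74 − 72)² / 72 = 0.0556
  sepia-eyed long-winged: (97 − 72)² / 72 = 8.6806
  sepia-eyed dumpy-winged: (16 − 24)² / 24 = 2.6667
χ² = 1.6713 + 0.0556 + 8.6806 + 2.6667 = 13.0742 ≈ 13.074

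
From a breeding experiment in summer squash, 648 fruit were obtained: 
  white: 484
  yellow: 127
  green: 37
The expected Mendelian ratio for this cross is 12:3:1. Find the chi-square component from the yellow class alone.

0.249

Under the 12:3:1 hypothesis (Σ ratio = 16, N = 648):
  white: 648 × 12/16 = 486
  yellow: 648 × 3/16 = 121.5
  green: 648 × 1/16 = 40.5
Contribution of yellow: (127 − 121.5)² / 121.5 = 0.2490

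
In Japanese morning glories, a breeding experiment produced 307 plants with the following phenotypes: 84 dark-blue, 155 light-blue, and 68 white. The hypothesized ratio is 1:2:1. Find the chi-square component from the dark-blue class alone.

0.685

Expected counts for N = 307 under a 1:2:1 ratio (total parts = 4):
  dark-blue: 307 × 1/4 = 76.75
  light-blue: 307 × 2/4 = 153.5
  white: 307 × 1/4 = 76.75
Contribution of dark-blue: (84 − 76.75)² / 76.75 = 0.6849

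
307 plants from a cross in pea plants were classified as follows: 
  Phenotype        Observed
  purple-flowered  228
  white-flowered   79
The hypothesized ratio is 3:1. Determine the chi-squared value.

The 3:1 ratio has 4 parts, so with N = 307 the expected counts are:
  purple-flowered: 307 × 3/4 = 230.25
  white-flowered: 307 × 1/4 = 76.75
χ² = Σ (O − E)² / E
  purple-flowered: (228 − 230.25)² / 230.25 = 0.0220
  white-flowered: (79 − 76.75)² / 76.75 = 0.0660
χ² = 0.0220 + 0.0660 = 0.088

0.088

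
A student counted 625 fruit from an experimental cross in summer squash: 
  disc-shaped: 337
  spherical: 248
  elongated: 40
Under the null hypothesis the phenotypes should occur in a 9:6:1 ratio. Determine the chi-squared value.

Under the 9:6:1 hypothesis (Σ ratio = 16, N = 625):
  disc-shaped: 625 × 9/16 = 351.5625
  spherical: 625 × 6/16 = 234.375
  elongated: 625 × 1/16 = 39.0625
χ² = Σ (O − E)² / E
  disc-shaped: (337 − 351.5625)² / 351.5625 = 0.6032
  spherical: (248 − 234.375)² / 234.375 = 0.7921
  elongated: (40 − 39.0625)² / 39.0625 = 0.0225
χ² = 0.6032 + 0.7921 + 0.0225 = 1.4178 ≈ 1.418

1.418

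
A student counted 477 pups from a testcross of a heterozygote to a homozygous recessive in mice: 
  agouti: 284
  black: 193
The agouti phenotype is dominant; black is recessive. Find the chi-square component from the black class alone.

A testcross of a heterozygote (Aa × aa) gives a 1:1 phenotypic ratio.
Total ratio parts = 2. Expected numbers out of 477:
  agouti: 477 × 1/2 = 238.5
  black: 477 × 1/2 = 238.5
Contribution of black: (193 − 238.5)² / 238.5 = 8.6803

8.680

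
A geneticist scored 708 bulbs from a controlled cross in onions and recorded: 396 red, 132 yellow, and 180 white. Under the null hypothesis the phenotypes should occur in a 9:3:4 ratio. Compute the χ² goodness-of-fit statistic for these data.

Total ratio parts = 16. Expected numbers out of 708:
  red: 708 × 9/16 = 398.25
  yellow: 708 × 3/16 = 132.75
  white: 708 × 4/16 = 177
χ² = Σ (O − E)² / E
  red: (396 − 398.25)² / 398.25 = 0.0127
  yellow: (132 − 132.75)² / 132.75 = 0.0042
  white: (180 − 177)² / 177 = 0.0508
χ² = 0.0127 + 0.0042 + 0.0508 = 0.0677 ≈ 0.068

0.068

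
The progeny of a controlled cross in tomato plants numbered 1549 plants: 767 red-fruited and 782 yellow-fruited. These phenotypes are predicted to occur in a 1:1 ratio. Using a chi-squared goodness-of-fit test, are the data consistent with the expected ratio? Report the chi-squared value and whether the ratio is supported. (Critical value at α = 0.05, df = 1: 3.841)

Expected counts for N = 1549 under a 1:1 ratio (total parts = 2):
  red-fruited: 1549 × 1/2 = 774.5
  yellow-fruited: 1549 × 1/2 = 774.5
χ² = Σ (O − E)² / E
  red-fruited: (767 − 774.5)² / 774.5 = 0.0726
  yellow-fruited: (782 − 774.5)² / 774.5 = 0.0726
χ² = 0.0726 + 0.0726 = 0.1452 ≈ 0.145
Degrees of freedom = 2 − 1 = 1; critical value at α = 0.05 is 3.841.
Since 0.145 < 3.841, we fail to reject the null hypothesis — the data are consistent with the 1:1 ratio.

0.145; consistent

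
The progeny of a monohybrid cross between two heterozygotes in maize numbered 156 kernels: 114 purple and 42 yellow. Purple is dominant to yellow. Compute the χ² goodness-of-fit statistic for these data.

0.308

For a monohybrid cross between heterozygotes with complete dominance, the expected phenotypic ratio is 3:1.
Total ratio parts = 4. Expected numbers out of 156:
  purple: 156 × 3/4 = 117
  yellow: 156 × 1/4 = 39
χ² = Σ (O − E)² / E
  purple: (114 − 117)² / 117 = 0.0769
  yellow: (42 − 39)² / 39 = 0.2308
χ² = 0.0769 + 0.2308 = 0.3077 ≈ 0.308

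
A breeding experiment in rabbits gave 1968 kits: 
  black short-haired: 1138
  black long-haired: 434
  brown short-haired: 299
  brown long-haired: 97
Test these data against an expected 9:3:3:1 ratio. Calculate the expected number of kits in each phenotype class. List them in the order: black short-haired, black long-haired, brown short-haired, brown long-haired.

1107, 369, 369, 123

Under the 9:3:3:1 hypothesis (Σ ratio = 16, N = 1968):
  black short-haired: 1968 × 9/16 = 1107
  black long-haired: 1968 × 3/16 = 369
  brown short-haired: 1968 × 3/16 = 369
  brown long-haired: 1968 × 1/16 = 123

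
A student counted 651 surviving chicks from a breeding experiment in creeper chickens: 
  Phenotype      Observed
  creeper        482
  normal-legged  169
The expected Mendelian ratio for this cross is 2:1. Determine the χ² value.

Total ratio parts = 3. Expected numbers out of 651:
  creeper: 651 × 2/3 = 434
  normal-legged: 651 × 1/3 = 217
χ² = Σ (O − E)² / E
  creeper: (482 − 434)² / 434 = 5.3088
  normal-legged: (169 − 217)² / 217 = 10.6175
χ² = 5.3088 + 10.6175 = 15.9263 ≈ 15.926

15.926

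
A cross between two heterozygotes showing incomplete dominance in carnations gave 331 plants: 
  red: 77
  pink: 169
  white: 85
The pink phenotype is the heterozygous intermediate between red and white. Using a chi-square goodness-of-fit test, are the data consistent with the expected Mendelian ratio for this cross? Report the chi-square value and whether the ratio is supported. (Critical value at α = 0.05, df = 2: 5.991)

With incomplete dominance, a heterozygote × heterozygote cross gives a 1:2:1 phenotypic ratio.
Total ratio parts = 4. Expected numbers out of 331:
  red: 331 × 1/4 = 82.75
  pink: 331 × 2/4 = 165.5
  white: 331 × 1/4 = 82.75
χ² = Σ (O − E)² / E
  red: (77 − 82.75)² / 82.75 = 0.3995
  pink: (169 − 165.5)² / 165.5 = 0.0740
  white: (85 − 82.75)² / 82.75 = 0.0612
χ² = 0.3995 + 0.0740 + 0.0612 = 0.5347 ≈ 0.535
Degrees of freedom = 3 − 1 = 2; critical value at α = 0.05 is 5.991.
Since 0.535 < 5.991, we fail to reject the null hypothesis — the data are consistent with the 1:2:1 ratio.

0.535; consistent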